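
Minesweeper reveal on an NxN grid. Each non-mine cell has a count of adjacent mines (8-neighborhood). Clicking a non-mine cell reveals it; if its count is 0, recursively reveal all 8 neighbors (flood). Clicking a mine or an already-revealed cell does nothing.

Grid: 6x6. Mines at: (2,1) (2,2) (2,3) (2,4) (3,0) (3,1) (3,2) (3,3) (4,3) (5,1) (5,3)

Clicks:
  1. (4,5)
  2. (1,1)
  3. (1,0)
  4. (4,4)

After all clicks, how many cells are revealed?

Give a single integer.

Answer: 8

Derivation:
Click 1 (4,5) count=0: revealed 6 new [(3,4) (3,5) (4,4) (4,5) (5,4) (5,5)] -> total=6
Click 2 (1,1) count=2: revealed 1 new [(1,1)] -> total=7
Click 3 (1,0) count=1: revealed 1 new [(1,0)] -> total=8
Click 4 (4,4) count=3: revealed 0 new [(none)] -> total=8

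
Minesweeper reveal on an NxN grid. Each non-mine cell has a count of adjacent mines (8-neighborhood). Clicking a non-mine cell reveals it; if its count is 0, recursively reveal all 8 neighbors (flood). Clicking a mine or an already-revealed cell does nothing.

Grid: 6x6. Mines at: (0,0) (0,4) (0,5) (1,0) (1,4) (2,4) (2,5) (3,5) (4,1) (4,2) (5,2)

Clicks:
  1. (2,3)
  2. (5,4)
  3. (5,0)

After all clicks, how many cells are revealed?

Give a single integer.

Answer: 8

Derivation:
Click 1 (2,3) count=2: revealed 1 new [(2,3)] -> total=1
Click 2 (5,4) count=0: revealed 6 new [(4,3) (4,4) (4,5) (5,3) (5,4) (5,5)] -> total=7
Click 3 (5,0) count=1: revealed 1 new [(5,0)] -> total=8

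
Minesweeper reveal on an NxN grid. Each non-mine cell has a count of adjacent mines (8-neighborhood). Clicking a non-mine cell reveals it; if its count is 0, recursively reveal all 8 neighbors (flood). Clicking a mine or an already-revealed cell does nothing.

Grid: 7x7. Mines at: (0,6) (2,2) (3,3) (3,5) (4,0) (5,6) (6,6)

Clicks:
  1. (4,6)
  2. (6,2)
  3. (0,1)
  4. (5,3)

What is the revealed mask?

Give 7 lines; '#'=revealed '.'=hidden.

Click 1 (4,6) count=2: revealed 1 new [(4,6)] -> total=1
Click 2 (6,2) count=0: revealed 17 new [(4,1) (4,2) (4,3) (4,4) (4,5) (5,0) (5,1) (5,2) (5,3) (5,4) (5,5) (6,0) (6,1) (6,2) (6,3) (6,4) (6,5)] -> total=18
Click 3 (0,1) count=0: revealed 19 new [(0,0) (0,1) (0,2) (0,3) (0,4) (0,5) (1,0) (1,1) (1,2) (1,3) (1,4) (1,5) (2,0) (2,1) (2,3) (2,4) (2,5) (3,0) (3,1)] -> total=37
Click 4 (5,3) count=0: revealed 0 new [(none)] -> total=37

Answer: ######.
######.
##.###.
##.....
.######
######.
######.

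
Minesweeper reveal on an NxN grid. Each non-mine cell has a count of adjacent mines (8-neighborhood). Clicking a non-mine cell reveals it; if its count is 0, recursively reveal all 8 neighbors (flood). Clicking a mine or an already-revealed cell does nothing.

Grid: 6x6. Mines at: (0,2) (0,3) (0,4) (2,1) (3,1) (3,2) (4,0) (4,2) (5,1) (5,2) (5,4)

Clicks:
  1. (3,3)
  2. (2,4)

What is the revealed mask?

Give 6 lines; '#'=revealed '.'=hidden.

Answer: ......
...###
...###
...###
...###
......

Derivation:
Click 1 (3,3) count=2: revealed 1 new [(3,3)] -> total=1
Click 2 (2,4) count=0: revealed 11 new [(1,3) (1,4) (1,5) (2,3) (2,4) (2,5) (3,4) (3,5) (4,3) (4,4) (4,5)] -> total=12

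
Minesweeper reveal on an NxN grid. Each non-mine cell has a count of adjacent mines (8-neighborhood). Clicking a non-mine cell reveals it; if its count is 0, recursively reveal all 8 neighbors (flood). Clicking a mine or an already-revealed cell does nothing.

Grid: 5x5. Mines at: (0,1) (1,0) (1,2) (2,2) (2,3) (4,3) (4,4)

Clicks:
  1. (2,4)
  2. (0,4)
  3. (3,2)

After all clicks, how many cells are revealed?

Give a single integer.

Click 1 (2,4) count=1: revealed 1 new [(2,4)] -> total=1
Click 2 (0,4) count=0: revealed 4 new [(0,3) (0,4) (1,3) (1,4)] -> total=5
Click 3 (3,2) count=3: revealed 1 new [(3,2)] -> total=6

Answer: 6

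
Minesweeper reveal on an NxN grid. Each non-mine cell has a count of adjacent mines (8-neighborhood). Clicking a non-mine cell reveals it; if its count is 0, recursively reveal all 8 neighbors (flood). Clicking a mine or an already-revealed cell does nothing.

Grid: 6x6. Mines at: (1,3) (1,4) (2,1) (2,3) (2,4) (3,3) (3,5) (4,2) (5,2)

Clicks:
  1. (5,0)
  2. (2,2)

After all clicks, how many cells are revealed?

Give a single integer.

Click 1 (5,0) count=0: revealed 6 new [(3,0) (3,1) (4,0) (4,1) (5,0) (5,1)] -> total=6
Click 2 (2,2) count=4: revealed 1 new [(2,2)] -> total=7

Answer: 7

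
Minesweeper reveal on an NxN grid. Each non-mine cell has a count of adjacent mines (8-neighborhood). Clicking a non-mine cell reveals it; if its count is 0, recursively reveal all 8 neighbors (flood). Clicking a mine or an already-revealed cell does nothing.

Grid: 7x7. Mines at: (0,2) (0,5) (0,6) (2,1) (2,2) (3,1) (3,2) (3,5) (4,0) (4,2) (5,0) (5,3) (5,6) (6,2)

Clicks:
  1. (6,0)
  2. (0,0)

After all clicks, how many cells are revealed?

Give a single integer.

Answer: 5

Derivation:
Click 1 (6,0) count=1: revealed 1 new [(6,0)] -> total=1
Click 2 (0,0) count=0: revealed 4 new [(0,0) (0,1) (1,0) (1,1)] -> total=5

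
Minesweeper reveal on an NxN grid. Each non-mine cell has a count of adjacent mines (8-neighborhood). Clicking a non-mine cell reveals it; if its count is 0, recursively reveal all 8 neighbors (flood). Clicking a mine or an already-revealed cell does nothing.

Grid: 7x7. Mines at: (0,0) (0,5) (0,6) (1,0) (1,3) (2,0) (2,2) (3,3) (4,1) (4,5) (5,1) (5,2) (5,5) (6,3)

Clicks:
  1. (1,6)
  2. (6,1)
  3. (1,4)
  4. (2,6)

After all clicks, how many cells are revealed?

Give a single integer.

Answer: 10

Derivation:
Click 1 (1,6) count=2: revealed 1 new [(1,6)] -> total=1
Click 2 (6,1) count=2: revealed 1 new [(6,1)] -> total=2
Click 3 (1,4) count=2: revealed 1 new [(1,4)] -> total=3
Click 4 (2,6) count=0: revealed 7 new [(1,5) (2,4) (2,5) (2,6) (3,4) (3,5) (3,6)] -> total=10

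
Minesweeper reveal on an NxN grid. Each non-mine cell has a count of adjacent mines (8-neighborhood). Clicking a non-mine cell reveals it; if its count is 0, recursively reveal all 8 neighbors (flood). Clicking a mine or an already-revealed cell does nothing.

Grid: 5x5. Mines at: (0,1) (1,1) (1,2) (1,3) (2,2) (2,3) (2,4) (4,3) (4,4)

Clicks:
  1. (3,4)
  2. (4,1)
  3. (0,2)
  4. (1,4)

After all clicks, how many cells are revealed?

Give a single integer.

Answer: 11

Derivation:
Click 1 (3,4) count=4: revealed 1 new [(3,4)] -> total=1
Click 2 (4,1) count=0: revealed 8 new [(2,0) (2,1) (3,0) (3,1) (3,2) (4,0) (4,1) (4,2)] -> total=9
Click 3 (0,2) count=4: revealed 1 new [(0,2)] -> total=10
Click 4 (1,4) count=3: revealed 1 new [(1,4)] -> total=11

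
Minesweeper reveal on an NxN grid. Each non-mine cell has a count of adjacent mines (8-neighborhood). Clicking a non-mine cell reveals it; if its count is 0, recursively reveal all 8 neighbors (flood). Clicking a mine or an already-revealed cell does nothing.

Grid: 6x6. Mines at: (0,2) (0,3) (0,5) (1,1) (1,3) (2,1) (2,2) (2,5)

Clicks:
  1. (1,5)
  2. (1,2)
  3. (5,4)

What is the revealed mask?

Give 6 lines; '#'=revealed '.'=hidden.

Answer: ......
..#..#
......
######
######
######

Derivation:
Click 1 (1,5) count=2: revealed 1 new [(1,5)] -> total=1
Click 2 (1,2) count=6: revealed 1 new [(1,2)] -> total=2
Click 3 (5,4) count=0: revealed 18 new [(3,0) (3,1) (3,2) (3,3) (3,4) (3,5) (4,0) (4,1) (4,2) (4,3) (4,4) (4,5) (5,0) (5,1) (5,2) (5,3) (5,4) (5,5)] -> total=20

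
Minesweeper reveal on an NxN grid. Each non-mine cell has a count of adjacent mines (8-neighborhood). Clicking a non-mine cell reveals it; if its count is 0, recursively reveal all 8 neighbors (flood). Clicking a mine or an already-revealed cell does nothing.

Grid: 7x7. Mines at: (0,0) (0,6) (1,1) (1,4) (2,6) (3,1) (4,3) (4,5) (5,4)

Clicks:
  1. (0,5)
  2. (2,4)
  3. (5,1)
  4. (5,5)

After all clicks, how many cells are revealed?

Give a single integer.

Answer: 14

Derivation:
Click 1 (0,5) count=2: revealed 1 new [(0,5)] -> total=1
Click 2 (2,4) count=1: revealed 1 new [(2,4)] -> total=2
Click 3 (5,1) count=0: revealed 11 new [(4,0) (4,1) (4,2) (5,0) (5,1) (5,2) (5,3) (6,0) (6,1) (6,2) (6,3)] -> total=13
Click 4 (5,5) count=2: revealed 1 new [(5,5)] -> total=14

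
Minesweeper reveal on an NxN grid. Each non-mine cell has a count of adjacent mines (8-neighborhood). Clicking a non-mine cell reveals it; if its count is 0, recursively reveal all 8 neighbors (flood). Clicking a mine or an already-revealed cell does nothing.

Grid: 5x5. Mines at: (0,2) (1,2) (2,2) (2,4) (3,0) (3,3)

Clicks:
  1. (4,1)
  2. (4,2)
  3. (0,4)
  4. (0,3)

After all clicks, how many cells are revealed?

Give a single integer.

Click 1 (4,1) count=1: revealed 1 new [(4,1)] -> total=1
Click 2 (4,2) count=1: revealed 1 new [(4,2)] -> total=2
Click 3 (0,4) count=0: revealed 4 new [(0,3) (0,4) (1,3) (1,4)] -> total=6
Click 4 (0,3) count=2: revealed 0 new [(none)] -> total=6

Answer: 6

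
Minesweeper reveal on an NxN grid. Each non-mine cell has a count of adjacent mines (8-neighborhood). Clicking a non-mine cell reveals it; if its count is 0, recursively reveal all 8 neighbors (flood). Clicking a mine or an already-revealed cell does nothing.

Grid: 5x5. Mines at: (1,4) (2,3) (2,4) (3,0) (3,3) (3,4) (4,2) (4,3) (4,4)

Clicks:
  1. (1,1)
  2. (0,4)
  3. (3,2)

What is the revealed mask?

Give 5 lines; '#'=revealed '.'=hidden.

Click 1 (1,1) count=0: revealed 11 new [(0,0) (0,1) (0,2) (0,3) (1,0) (1,1) (1,2) (1,3) (2,0) (2,1) (2,2)] -> total=11
Click 2 (0,4) count=1: revealed 1 new [(0,4)] -> total=12
Click 3 (3,2) count=4: revealed 1 new [(3,2)] -> total=13

Answer: #####
####.
###..
..#..
.....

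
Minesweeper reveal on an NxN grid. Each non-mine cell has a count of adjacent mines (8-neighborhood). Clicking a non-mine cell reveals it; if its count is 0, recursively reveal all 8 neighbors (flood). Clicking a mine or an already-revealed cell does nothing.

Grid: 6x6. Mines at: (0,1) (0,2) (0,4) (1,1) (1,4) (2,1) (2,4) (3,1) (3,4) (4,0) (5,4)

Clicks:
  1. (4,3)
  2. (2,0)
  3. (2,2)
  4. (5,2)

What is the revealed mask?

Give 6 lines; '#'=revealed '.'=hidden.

Answer: ......
......
#.#...
......
.###..
.###..

Derivation:
Click 1 (4,3) count=2: revealed 1 new [(4,3)] -> total=1
Click 2 (2,0) count=3: revealed 1 new [(2,0)] -> total=2
Click 3 (2,2) count=3: revealed 1 new [(2,2)] -> total=3
Click 4 (5,2) count=0: revealed 5 new [(4,1) (4,2) (5,1) (5,2) (5,3)] -> total=8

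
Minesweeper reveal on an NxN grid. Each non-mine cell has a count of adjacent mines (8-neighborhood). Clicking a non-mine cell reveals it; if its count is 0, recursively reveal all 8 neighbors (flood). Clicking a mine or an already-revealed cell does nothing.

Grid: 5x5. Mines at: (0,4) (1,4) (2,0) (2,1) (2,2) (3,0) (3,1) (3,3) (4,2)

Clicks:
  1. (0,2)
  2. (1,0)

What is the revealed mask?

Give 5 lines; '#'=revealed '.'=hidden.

Answer: ####.
####.
.....
.....
.....

Derivation:
Click 1 (0,2) count=0: revealed 8 new [(0,0) (0,1) (0,2) (0,3) (1,0) (1,1) (1,2) (1,3)] -> total=8
Click 2 (1,0) count=2: revealed 0 new [(none)] -> total=8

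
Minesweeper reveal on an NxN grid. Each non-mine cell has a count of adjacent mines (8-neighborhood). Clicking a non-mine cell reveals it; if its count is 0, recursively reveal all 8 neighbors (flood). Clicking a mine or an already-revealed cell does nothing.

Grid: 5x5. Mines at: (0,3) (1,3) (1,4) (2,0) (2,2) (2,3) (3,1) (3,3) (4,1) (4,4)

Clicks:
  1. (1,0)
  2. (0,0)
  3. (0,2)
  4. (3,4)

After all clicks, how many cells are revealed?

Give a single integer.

Click 1 (1,0) count=1: revealed 1 new [(1,0)] -> total=1
Click 2 (0,0) count=0: revealed 5 new [(0,0) (0,1) (0,2) (1,1) (1,2)] -> total=6
Click 3 (0,2) count=2: revealed 0 new [(none)] -> total=6
Click 4 (3,4) count=3: revealed 1 new [(3,4)] -> total=7

Answer: 7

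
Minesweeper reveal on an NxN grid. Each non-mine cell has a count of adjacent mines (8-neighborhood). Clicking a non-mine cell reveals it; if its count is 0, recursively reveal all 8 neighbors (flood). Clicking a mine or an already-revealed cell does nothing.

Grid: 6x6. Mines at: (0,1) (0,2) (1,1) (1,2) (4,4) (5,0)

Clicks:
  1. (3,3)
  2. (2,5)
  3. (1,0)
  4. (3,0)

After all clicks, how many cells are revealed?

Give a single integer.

Answer: 26

Derivation:
Click 1 (3,3) count=1: revealed 1 new [(3,3)] -> total=1
Click 2 (2,5) count=0: revealed 11 new [(0,3) (0,4) (0,5) (1,3) (1,4) (1,5) (2,3) (2,4) (2,5) (3,4) (3,5)] -> total=12
Click 3 (1,0) count=2: revealed 1 new [(1,0)] -> total=13
Click 4 (3,0) count=0: revealed 13 new [(2,0) (2,1) (2,2) (3,0) (3,1) (3,2) (4,0) (4,1) (4,2) (4,3) (5,1) (5,2) (5,3)] -> total=26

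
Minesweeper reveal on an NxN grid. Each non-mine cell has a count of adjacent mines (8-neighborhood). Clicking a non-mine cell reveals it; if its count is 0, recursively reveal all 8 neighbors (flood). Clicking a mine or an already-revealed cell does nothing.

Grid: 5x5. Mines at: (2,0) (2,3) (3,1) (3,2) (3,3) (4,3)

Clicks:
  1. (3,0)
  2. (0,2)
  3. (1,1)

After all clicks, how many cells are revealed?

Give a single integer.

Answer: 11

Derivation:
Click 1 (3,0) count=2: revealed 1 new [(3,0)] -> total=1
Click 2 (0,2) count=0: revealed 10 new [(0,0) (0,1) (0,2) (0,3) (0,4) (1,0) (1,1) (1,2) (1,3) (1,4)] -> total=11
Click 3 (1,1) count=1: revealed 0 new [(none)] -> total=11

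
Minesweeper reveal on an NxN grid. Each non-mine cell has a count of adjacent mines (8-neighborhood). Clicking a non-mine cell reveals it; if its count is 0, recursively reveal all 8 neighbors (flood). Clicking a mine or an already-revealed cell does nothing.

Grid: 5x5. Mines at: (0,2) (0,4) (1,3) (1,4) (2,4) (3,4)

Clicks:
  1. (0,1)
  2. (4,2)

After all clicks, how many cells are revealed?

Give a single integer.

Answer: 17

Derivation:
Click 1 (0,1) count=1: revealed 1 new [(0,1)] -> total=1
Click 2 (4,2) count=0: revealed 16 new [(0,0) (1,0) (1,1) (1,2) (2,0) (2,1) (2,2) (2,3) (3,0) (3,1) (3,2) (3,3) (4,0) (4,1) (4,2) (4,3)] -> total=17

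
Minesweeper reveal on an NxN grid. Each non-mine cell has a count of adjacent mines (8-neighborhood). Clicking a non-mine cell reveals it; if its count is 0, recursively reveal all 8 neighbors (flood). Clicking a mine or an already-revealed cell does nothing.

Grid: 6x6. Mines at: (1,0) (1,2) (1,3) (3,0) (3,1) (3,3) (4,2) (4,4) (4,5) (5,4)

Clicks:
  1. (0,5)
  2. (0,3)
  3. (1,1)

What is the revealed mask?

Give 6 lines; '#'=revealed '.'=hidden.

Click 1 (0,5) count=0: revealed 8 new [(0,4) (0,5) (1,4) (1,5) (2,4) (2,5) (3,4) (3,5)] -> total=8
Click 2 (0,3) count=2: revealed 1 new [(0,3)] -> total=9
Click 3 (1,1) count=2: revealed 1 new [(1,1)] -> total=10

Answer: ...###
.#..##
....##
....##
......
......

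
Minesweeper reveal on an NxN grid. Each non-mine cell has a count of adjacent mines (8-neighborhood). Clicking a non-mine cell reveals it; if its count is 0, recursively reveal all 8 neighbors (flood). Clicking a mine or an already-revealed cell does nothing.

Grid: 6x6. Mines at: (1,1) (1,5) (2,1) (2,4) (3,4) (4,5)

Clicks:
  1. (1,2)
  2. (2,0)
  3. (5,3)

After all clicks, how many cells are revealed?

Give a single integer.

Click 1 (1,2) count=2: revealed 1 new [(1,2)] -> total=1
Click 2 (2,0) count=2: revealed 1 new [(2,0)] -> total=2
Click 3 (5,3) count=0: revealed 14 new [(3,0) (3,1) (3,2) (3,3) (4,0) (4,1) (4,2) (4,3) (4,4) (5,0) (5,1) (5,2) (5,3) (5,4)] -> total=16

Answer: 16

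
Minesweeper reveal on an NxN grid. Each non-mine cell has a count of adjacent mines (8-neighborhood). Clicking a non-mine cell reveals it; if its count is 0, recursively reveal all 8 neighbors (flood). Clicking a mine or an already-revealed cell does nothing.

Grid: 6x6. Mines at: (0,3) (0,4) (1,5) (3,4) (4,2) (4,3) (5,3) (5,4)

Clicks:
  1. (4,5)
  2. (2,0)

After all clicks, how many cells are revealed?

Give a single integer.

Click 1 (4,5) count=2: revealed 1 new [(4,5)] -> total=1
Click 2 (2,0) count=0: revealed 19 new [(0,0) (0,1) (0,2) (1,0) (1,1) (1,2) (1,3) (2,0) (2,1) (2,2) (2,3) (3,0) (3,1) (3,2) (3,3) (4,0) (4,1) (5,0) (5,1)] -> total=20

Answer: 20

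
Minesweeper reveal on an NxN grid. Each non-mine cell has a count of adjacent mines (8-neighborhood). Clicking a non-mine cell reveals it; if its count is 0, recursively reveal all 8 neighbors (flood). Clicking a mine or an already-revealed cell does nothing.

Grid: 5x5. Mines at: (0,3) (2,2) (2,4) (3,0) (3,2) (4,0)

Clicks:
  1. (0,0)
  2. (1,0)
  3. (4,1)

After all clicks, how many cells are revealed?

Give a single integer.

Click 1 (0,0) count=0: revealed 8 new [(0,0) (0,1) (0,2) (1,0) (1,1) (1,2) (2,0) (2,1)] -> total=8
Click 2 (1,0) count=0: revealed 0 new [(none)] -> total=8
Click 3 (4,1) count=3: revealed 1 new [(4,1)] -> total=9

Answer: 9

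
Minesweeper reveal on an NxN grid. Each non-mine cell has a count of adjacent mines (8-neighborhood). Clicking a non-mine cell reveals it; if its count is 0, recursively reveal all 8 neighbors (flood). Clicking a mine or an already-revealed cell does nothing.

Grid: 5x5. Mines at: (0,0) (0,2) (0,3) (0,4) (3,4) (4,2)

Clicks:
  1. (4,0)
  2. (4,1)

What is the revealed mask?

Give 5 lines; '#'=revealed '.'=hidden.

Answer: .....
####.
####.
####.
##...

Derivation:
Click 1 (4,0) count=0: revealed 14 new [(1,0) (1,1) (1,2) (1,3) (2,0) (2,1) (2,2) (2,3) (3,0) (3,1) (3,2) (3,3) (4,0) (4,1)] -> total=14
Click 2 (4,1) count=1: revealed 0 new [(none)] -> total=14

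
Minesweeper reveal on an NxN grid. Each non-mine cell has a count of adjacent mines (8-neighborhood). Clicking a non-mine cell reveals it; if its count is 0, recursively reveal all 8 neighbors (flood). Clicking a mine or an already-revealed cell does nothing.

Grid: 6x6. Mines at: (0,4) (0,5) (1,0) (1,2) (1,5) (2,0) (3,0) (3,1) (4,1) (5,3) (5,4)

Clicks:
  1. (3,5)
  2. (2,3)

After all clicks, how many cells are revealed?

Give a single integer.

Click 1 (3,5) count=0: revealed 12 new [(2,2) (2,3) (2,4) (2,5) (3,2) (3,3) (3,4) (3,5) (4,2) (4,3) (4,4) (4,5)] -> total=12
Click 2 (2,3) count=1: revealed 0 new [(none)] -> total=12

Answer: 12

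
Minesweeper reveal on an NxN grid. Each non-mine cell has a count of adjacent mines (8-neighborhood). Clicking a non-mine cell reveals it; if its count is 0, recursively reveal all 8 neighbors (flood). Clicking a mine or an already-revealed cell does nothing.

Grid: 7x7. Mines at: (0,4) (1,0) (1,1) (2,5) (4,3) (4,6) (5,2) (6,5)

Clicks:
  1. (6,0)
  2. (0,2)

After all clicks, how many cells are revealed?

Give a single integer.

Answer: 14

Derivation:
Click 1 (6,0) count=0: revealed 13 new [(2,0) (2,1) (2,2) (3,0) (3,1) (3,2) (4,0) (4,1) (4,2) (5,0) (5,1) (6,0) (6,1)] -> total=13
Click 2 (0,2) count=1: revealed 1 new [(0,2)] -> total=14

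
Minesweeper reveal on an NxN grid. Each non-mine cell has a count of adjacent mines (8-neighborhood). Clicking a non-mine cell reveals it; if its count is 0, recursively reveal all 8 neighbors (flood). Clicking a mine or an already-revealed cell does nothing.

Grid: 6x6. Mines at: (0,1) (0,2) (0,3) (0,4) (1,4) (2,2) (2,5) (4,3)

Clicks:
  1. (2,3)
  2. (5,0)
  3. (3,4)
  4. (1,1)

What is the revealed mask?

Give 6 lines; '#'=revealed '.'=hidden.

Click 1 (2,3) count=2: revealed 1 new [(2,3)] -> total=1
Click 2 (5,0) count=0: revealed 13 new [(1,0) (1,1) (2,0) (2,1) (3,0) (3,1) (3,2) (4,0) (4,1) (4,2) (5,0) (5,1) (5,2)] -> total=14
Click 3 (3,4) count=2: revealed 1 new [(3,4)] -> total=15
Click 4 (1,1) count=3: revealed 0 new [(none)] -> total=15

Answer: ......
##....
##.#..
###.#.
###...
###...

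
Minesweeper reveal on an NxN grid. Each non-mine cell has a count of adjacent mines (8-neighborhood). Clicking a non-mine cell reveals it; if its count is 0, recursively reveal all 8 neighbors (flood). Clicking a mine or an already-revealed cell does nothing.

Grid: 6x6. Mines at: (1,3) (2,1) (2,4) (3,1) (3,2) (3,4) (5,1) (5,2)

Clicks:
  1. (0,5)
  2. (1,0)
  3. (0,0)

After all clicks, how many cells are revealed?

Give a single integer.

Answer: 10

Derivation:
Click 1 (0,5) count=0: revealed 4 new [(0,4) (0,5) (1,4) (1,5)] -> total=4
Click 2 (1,0) count=1: revealed 1 new [(1,0)] -> total=5
Click 3 (0,0) count=0: revealed 5 new [(0,0) (0,1) (0,2) (1,1) (1,2)] -> total=10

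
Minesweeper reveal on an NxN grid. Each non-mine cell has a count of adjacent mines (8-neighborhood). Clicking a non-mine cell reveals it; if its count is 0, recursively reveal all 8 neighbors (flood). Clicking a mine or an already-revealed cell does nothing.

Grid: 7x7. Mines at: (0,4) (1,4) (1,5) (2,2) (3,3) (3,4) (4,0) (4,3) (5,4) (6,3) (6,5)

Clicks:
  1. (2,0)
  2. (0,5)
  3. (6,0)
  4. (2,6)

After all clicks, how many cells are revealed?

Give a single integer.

Answer: 20

Derivation:
Click 1 (2,0) count=0: revealed 12 new [(0,0) (0,1) (0,2) (0,3) (1,0) (1,1) (1,2) (1,3) (2,0) (2,1) (3,0) (3,1)] -> total=12
Click 2 (0,5) count=3: revealed 1 new [(0,5)] -> total=13
Click 3 (6,0) count=0: revealed 6 new [(5,0) (5,1) (5,2) (6,0) (6,1) (6,2)] -> total=19
Click 4 (2,6) count=1: revealed 1 new [(2,6)] -> total=20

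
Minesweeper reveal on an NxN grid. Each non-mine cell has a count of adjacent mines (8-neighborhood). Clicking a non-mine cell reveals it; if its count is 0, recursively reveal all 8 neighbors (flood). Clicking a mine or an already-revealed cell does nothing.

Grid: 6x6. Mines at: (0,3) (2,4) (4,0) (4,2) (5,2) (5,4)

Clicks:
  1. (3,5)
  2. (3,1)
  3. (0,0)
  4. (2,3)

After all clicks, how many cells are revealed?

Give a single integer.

Click 1 (3,5) count=1: revealed 1 new [(3,5)] -> total=1
Click 2 (3,1) count=2: revealed 1 new [(3,1)] -> total=2
Click 3 (0,0) count=0: revealed 14 new [(0,0) (0,1) (0,2) (1,0) (1,1) (1,2) (1,3) (2,0) (2,1) (2,2) (2,3) (3,0) (3,2) (3,3)] -> total=16
Click 4 (2,3) count=1: revealed 0 new [(none)] -> total=16

Answer: 16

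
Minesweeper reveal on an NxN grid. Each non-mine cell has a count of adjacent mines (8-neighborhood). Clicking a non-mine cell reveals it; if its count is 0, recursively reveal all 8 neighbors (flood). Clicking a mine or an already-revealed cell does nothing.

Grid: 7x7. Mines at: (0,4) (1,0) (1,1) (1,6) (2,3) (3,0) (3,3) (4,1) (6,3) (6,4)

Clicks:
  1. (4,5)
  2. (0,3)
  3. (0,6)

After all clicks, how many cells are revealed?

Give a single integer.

Click 1 (4,5) count=0: revealed 14 new [(2,4) (2,5) (2,6) (3,4) (3,5) (3,6) (4,4) (4,5) (4,6) (5,4) (5,5) (5,6) (6,5) (6,6)] -> total=14
Click 2 (0,3) count=1: revealed 1 new [(0,3)] -> total=15
Click 3 (0,6) count=1: revealed 1 new [(0,6)] -> total=16

Answer: 16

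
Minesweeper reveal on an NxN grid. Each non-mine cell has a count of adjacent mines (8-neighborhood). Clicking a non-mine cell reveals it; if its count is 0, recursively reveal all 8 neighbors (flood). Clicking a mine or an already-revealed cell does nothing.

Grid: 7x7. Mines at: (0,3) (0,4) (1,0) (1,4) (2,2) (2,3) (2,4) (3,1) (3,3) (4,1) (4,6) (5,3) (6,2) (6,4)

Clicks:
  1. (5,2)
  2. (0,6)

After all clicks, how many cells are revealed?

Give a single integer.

Click 1 (5,2) count=3: revealed 1 new [(5,2)] -> total=1
Click 2 (0,6) count=0: revealed 8 new [(0,5) (0,6) (1,5) (1,6) (2,5) (2,6) (3,5) (3,6)] -> total=9

Answer: 9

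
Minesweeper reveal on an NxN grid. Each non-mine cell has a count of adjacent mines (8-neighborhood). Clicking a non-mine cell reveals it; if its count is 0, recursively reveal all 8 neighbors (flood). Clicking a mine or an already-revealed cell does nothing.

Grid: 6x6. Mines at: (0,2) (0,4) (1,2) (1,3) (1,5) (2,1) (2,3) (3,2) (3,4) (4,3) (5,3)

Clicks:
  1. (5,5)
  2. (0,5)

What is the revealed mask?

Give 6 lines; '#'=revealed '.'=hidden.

Answer: .....#
......
......
......
....##
....##

Derivation:
Click 1 (5,5) count=0: revealed 4 new [(4,4) (4,5) (5,4) (5,5)] -> total=4
Click 2 (0,5) count=2: revealed 1 new [(0,5)] -> total=5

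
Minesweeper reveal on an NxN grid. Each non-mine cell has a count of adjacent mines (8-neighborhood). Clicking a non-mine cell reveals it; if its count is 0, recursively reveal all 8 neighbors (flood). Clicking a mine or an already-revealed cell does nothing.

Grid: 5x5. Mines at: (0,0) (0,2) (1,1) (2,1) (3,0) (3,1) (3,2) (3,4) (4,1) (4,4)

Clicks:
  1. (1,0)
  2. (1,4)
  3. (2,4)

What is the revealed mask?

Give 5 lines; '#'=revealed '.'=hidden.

Answer: ...##
#..##
...##
.....
.....

Derivation:
Click 1 (1,0) count=3: revealed 1 new [(1,0)] -> total=1
Click 2 (1,4) count=0: revealed 6 new [(0,3) (0,4) (1,3) (1,4) (2,3) (2,4)] -> total=7
Click 3 (2,4) count=1: revealed 0 new [(none)] -> total=7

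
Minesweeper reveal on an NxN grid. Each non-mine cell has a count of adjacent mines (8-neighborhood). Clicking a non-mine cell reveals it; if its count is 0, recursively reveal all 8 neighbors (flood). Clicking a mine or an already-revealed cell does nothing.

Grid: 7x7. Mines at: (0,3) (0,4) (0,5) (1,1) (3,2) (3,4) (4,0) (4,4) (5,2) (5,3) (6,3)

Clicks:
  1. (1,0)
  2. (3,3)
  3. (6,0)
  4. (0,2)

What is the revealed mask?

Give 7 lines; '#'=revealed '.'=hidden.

Click 1 (1,0) count=1: revealed 1 new [(1,0)] -> total=1
Click 2 (3,3) count=3: revealed 1 new [(3,3)] -> total=2
Click 3 (6,0) count=0: revealed 4 new [(5,0) (5,1) (6,0) (6,1)] -> total=6
Click 4 (0,2) count=2: revealed 1 new [(0,2)] -> total=7

Answer: ..#....
#......
.......
...#...
.......
##.....
##.....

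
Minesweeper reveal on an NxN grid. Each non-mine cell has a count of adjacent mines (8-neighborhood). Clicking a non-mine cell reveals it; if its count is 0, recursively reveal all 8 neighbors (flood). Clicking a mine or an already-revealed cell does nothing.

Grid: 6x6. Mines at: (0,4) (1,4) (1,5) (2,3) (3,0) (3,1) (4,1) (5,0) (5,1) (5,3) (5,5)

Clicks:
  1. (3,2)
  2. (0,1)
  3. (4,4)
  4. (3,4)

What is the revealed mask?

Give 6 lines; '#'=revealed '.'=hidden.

Answer: ####..
####..
###...
..#.#.
....#.
......

Derivation:
Click 1 (3,2) count=3: revealed 1 new [(3,2)] -> total=1
Click 2 (0,1) count=0: revealed 11 new [(0,0) (0,1) (0,2) (0,3) (1,0) (1,1) (1,2) (1,3) (2,0) (2,1) (2,2)] -> total=12
Click 3 (4,4) count=2: revealed 1 new [(4,4)] -> total=13
Click 4 (3,4) count=1: revealed 1 new [(3,4)] -> total=14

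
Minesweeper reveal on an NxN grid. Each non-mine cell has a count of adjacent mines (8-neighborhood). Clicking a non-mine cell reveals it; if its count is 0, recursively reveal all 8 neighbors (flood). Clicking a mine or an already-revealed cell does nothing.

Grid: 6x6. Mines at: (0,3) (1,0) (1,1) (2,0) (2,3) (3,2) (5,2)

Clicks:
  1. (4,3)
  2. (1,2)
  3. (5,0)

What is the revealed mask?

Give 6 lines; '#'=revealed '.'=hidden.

Answer: ......
..#...
......
##....
##.#..
##....

Derivation:
Click 1 (4,3) count=2: revealed 1 new [(4,3)] -> total=1
Click 2 (1,2) count=3: revealed 1 new [(1,2)] -> total=2
Click 3 (5,0) count=0: revealed 6 new [(3,0) (3,1) (4,0) (4,1) (5,0) (5,1)] -> total=8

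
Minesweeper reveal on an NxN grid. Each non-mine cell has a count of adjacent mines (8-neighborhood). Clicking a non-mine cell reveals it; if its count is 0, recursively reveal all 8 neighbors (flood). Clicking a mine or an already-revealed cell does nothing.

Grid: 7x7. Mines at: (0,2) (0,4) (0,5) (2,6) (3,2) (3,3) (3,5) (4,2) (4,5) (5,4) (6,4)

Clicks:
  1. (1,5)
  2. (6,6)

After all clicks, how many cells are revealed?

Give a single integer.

Answer: 5

Derivation:
Click 1 (1,5) count=3: revealed 1 new [(1,5)] -> total=1
Click 2 (6,6) count=0: revealed 4 new [(5,5) (5,6) (6,5) (6,6)] -> total=5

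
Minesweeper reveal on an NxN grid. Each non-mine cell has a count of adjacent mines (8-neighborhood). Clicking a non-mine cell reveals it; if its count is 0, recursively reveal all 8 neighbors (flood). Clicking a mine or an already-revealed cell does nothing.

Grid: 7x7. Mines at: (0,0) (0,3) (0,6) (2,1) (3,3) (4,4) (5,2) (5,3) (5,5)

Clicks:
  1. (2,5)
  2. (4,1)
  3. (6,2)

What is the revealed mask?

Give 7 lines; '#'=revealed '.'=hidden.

Answer: .......
....###
....###
....###
.#...##
.......
..#....

Derivation:
Click 1 (2,5) count=0: revealed 11 new [(1,4) (1,5) (1,6) (2,4) (2,5) (2,6) (3,4) (3,5) (3,6) (4,5) (4,6)] -> total=11
Click 2 (4,1) count=1: revealed 1 new [(4,1)] -> total=12
Click 3 (6,2) count=2: revealed 1 new [(6,2)] -> total=13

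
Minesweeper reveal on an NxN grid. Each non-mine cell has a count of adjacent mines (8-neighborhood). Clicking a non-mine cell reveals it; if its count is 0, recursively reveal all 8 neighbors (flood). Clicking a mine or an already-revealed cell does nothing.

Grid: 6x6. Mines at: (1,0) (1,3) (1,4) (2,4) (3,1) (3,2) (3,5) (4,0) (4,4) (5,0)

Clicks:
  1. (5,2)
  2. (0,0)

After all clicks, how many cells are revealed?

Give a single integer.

Answer: 7

Derivation:
Click 1 (5,2) count=0: revealed 6 new [(4,1) (4,2) (4,3) (5,1) (5,2) (5,3)] -> total=6
Click 2 (0,0) count=1: revealed 1 new [(0,0)] -> total=7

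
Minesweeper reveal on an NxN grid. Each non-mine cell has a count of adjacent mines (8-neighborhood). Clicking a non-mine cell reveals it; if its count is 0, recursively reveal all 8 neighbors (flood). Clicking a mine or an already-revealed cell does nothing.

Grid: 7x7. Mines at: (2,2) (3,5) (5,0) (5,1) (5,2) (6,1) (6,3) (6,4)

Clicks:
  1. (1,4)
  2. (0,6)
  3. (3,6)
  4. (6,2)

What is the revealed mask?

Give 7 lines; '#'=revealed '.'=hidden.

Click 1 (1,4) count=0: revealed 24 new [(0,0) (0,1) (0,2) (0,3) (0,4) (0,5) (0,6) (1,0) (1,1) (1,2) (1,3) (1,4) (1,5) (1,6) (2,0) (2,1) (2,3) (2,4) (2,5) (2,6) (3,0) (3,1) (4,0) (4,1)] -> total=24
Click 2 (0,6) count=0: revealed 0 new [(none)] -> total=24
Click 3 (3,6) count=1: revealed 1 new [(3,6)] -> total=25
Click 4 (6,2) count=4: revealed 1 new [(6,2)] -> total=26

Answer: #######
#######
##.####
##....#
##.....
.......
..#....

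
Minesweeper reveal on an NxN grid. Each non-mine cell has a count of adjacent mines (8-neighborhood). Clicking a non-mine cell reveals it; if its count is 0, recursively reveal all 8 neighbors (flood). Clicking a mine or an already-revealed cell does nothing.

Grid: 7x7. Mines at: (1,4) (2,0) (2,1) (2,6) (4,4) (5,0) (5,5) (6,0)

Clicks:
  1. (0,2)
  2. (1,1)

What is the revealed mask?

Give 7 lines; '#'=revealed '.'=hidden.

Answer: ####...
####...
.......
.......
.......
.......
.......

Derivation:
Click 1 (0,2) count=0: revealed 8 new [(0,0) (0,1) (0,2) (0,3) (1,0) (1,1) (1,2) (1,3)] -> total=8
Click 2 (1,1) count=2: revealed 0 new [(none)] -> total=8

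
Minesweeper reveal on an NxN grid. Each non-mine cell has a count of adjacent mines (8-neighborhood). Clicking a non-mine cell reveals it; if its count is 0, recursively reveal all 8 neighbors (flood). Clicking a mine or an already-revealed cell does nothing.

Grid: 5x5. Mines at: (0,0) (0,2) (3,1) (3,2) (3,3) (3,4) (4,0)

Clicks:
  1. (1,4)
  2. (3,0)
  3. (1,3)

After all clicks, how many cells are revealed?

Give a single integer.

Click 1 (1,4) count=0: revealed 6 new [(0,3) (0,4) (1,3) (1,4) (2,3) (2,4)] -> total=6
Click 2 (3,0) count=2: revealed 1 new [(3,0)] -> total=7
Click 3 (1,3) count=1: revealed 0 new [(none)] -> total=7

Answer: 7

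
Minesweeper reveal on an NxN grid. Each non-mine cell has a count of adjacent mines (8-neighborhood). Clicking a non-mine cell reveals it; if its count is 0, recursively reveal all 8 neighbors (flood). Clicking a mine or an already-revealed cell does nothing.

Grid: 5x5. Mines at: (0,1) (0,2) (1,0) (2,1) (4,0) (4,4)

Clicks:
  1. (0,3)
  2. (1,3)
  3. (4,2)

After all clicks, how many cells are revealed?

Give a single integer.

Answer: 8

Derivation:
Click 1 (0,3) count=1: revealed 1 new [(0,3)] -> total=1
Click 2 (1,3) count=1: revealed 1 new [(1,3)] -> total=2
Click 3 (4,2) count=0: revealed 6 new [(3,1) (3,2) (3,3) (4,1) (4,2) (4,3)] -> total=8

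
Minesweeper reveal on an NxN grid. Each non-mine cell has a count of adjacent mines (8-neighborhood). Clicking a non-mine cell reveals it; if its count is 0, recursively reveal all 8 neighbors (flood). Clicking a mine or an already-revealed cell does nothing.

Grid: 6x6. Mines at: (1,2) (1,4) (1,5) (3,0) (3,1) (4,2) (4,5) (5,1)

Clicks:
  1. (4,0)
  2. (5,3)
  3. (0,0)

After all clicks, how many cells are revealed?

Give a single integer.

Answer: 8

Derivation:
Click 1 (4,0) count=3: revealed 1 new [(4,0)] -> total=1
Click 2 (5,3) count=1: revealed 1 new [(5,3)] -> total=2
Click 3 (0,0) count=0: revealed 6 new [(0,0) (0,1) (1,0) (1,1) (2,0) (2,1)] -> total=8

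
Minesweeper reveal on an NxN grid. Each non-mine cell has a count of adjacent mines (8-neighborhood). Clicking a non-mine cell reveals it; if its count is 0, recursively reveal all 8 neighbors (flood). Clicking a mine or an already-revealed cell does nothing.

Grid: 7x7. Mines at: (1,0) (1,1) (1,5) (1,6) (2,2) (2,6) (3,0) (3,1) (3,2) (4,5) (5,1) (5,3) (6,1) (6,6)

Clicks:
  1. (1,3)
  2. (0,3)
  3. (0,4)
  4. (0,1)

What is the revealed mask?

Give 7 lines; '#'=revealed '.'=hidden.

Click 1 (1,3) count=1: revealed 1 new [(1,3)] -> total=1
Click 2 (0,3) count=0: revealed 5 new [(0,2) (0,3) (0,4) (1,2) (1,4)] -> total=6
Click 3 (0,4) count=1: revealed 0 new [(none)] -> total=6
Click 4 (0,1) count=2: revealed 1 new [(0,1)] -> total=7

Answer: .####..
..###..
.......
.......
.......
.......
.......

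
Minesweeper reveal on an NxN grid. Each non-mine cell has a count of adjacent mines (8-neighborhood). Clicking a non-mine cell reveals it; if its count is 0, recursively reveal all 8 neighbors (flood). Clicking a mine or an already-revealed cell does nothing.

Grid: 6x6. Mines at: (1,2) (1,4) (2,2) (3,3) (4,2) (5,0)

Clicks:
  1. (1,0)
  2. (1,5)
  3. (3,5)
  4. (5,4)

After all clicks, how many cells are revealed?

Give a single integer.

Answer: 21

Derivation:
Click 1 (1,0) count=0: revealed 10 new [(0,0) (0,1) (1,0) (1,1) (2,0) (2,1) (3,0) (3,1) (4,0) (4,1)] -> total=10
Click 2 (1,5) count=1: revealed 1 new [(1,5)] -> total=11
Click 3 (3,5) count=0: revealed 10 new [(2,4) (2,5) (3,4) (3,5) (4,3) (4,4) (4,5) (5,3) (5,4) (5,5)] -> total=21
Click 4 (5,4) count=0: revealed 0 new [(none)] -> total=21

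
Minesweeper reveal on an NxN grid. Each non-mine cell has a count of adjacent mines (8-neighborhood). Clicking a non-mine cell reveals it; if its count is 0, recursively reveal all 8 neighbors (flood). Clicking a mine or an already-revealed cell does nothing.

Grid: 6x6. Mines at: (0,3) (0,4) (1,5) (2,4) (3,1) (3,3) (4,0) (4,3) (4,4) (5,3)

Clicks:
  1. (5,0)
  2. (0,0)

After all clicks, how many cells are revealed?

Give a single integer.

Answer: 10

Derivation:
Click 1 (5,0) count=1: revealed 1 new [(5,0)] -> total=1
Click 2 (0,0) count=0: revealed 9 new [(0,0) (0,1) (0,2) (1,0) (1,1) (1,2) (2,0) (2,1) (2,2)] -> total=10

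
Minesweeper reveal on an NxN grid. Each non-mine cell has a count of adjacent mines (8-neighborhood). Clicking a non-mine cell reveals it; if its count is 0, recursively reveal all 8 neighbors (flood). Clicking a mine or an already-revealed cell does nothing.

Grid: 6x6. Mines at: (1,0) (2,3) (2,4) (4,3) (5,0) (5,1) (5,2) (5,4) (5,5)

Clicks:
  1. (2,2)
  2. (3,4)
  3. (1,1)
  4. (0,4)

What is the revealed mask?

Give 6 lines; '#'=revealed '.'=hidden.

Click 1 (2,2) count=1: revealed 1 new [(2,2)] -> total=1
Click 2 (3,4) count=3: revealed 1 new [(3,4)] -> total=2
Click 3 (1,1) count=1: revealed 1 new [(1,1)] -> total=3
Click 4 (0,4) count=0: revealed 9 new [(0,1) (0,2) (0,3) (0,4) (0,5) (1,2) (1,3) (1,4) (1,5)] -> total=12

Answer: .#####
.#####
..#...
....#.
......
......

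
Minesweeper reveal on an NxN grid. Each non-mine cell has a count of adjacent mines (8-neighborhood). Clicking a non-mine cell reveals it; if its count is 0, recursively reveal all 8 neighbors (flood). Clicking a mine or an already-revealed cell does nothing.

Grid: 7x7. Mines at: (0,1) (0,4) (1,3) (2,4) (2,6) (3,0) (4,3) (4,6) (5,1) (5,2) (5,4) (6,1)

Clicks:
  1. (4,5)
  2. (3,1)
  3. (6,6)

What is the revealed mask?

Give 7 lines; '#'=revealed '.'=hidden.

Click 1 (4,5) count=2: revealed 1 new [(4,5)] -> total=1
Click 2 (3,1) count=1: revealed 1 new [(3,1)] -> total=2
Click 3 (6,6) count=0: revealed 4 new [(5,5) (5,6) (6,5) (6,6)] -> total=6

Answer: .......
.......
.......
.#.....
.....#.
.....##
.....##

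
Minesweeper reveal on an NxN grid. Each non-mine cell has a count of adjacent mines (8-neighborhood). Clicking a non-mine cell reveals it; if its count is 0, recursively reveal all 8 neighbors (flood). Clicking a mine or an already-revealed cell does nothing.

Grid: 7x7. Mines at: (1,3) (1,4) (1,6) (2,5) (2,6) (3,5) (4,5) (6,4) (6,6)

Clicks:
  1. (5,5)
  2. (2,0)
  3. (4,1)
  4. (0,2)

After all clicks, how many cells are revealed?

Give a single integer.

Click 1 (5,5) count=3: revealed 1 new [(5,5)] -> total=1
Click 2 (2,0) count=0: revealed 30 new [(0,0) (0,1) (0,2) (1,0) (1,1) (1,2) (2,0) (2,1) (2,2) (2,3) (2,4) (3,0) (3,1) (3,2) (3,3) (3,4) (4,0) (4,1) (4,2) (4,3) (4,4) (5,0) (5,1) (5,2) (5,3) (5,4) (6,0) (6,1) (6,2) (6,3)] -> total=31
Click 3 (4,1) count=0: revealed 0 new [(none)] -> total=31
Click 4 (0,2) count=1: revealed 0 new [(none)] -> total=31

Answer: 31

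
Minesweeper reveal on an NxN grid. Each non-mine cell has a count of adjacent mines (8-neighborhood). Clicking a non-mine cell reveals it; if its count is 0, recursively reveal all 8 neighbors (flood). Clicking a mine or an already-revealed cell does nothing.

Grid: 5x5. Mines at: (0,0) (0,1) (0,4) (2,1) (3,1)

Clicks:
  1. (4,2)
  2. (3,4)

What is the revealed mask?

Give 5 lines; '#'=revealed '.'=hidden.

Answer: .....
..###
..###
..###
..###

Derivation:
Click 1 (4,2) count=1: revealed 1 new [(4,2)] -> total=1
Click 2 (3,4) count=0: revealed 11 new [(1,2) (1,3) (1,4) (2,2) (2,3) (2,4) (3,2) (3,3) (3,4) (4,3) (4,4)] -> total=12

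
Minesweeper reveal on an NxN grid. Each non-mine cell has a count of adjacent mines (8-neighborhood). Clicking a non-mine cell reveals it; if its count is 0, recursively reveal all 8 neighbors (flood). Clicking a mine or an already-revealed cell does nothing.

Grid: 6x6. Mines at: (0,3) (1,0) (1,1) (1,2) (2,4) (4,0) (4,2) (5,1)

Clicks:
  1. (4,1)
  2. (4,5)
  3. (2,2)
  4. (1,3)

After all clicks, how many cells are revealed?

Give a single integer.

Answer: 12

Derivation:
Click 1 (4,1) count=3: revealed 1 new [(4,1)] -> total=1
Click 2 (4,5) count=0: revealed 9 new [(3,3) (3,4) (3,5) (4,3) (4,4) (4,5) (5,3) (5,4) (5,5)] -> total=10
Click 3 (2,2) count=2: revealed 1 new [(2,2)] -> total=11
Click 4 (1,3) count=3: revealed 1 new [(1,3)] -> total=12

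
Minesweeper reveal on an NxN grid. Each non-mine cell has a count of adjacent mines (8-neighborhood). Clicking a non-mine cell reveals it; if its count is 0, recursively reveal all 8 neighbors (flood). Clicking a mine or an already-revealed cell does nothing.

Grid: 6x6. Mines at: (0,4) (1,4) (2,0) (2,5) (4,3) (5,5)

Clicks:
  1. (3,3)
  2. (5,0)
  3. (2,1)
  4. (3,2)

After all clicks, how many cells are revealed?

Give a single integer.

Click 1 (3,3) count=1: revealed 1 new [(3,3)] -> total=1
Click 2 (5,0) count=0: revealed 9 new [(3,0) (3,1) (3,2) (4,0) (4,1) (4,2) (5,0) (5,1) (5,2)] -> total=10
Click 3 (2,1) count=1: revealed 1 new [(2,1)] -> total=11
Click 4 (3,2) count=1: revealed 0 new [(none)] -> total=11

Answer: 11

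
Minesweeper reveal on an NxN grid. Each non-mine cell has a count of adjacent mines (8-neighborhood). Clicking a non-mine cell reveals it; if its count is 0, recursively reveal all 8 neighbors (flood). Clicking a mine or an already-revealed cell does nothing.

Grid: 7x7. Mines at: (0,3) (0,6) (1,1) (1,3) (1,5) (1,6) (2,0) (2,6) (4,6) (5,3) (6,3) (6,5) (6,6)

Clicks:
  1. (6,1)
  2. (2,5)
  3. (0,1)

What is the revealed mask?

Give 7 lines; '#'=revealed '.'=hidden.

Click 1 (6,1) count=0: revealed 23 new [(2,1) (2,2) (2,3) (2,4) (2,5) (3,0) (3,1) (3,2) (3,3) (3,4) (3,5) (4,0) (4,1) (4,2) (4,3) (4,4) (4,5) (5,0) (5,1) (5,2) (6,0) (6,1) (6,2)] -> total=23
Click 2 (2,5) count=3: revealed 0 new [(none)] -> total=23
Click 3 (0,1) count=1: revealed 1 new [(0,1)] -> total=24

Answer: .#.....
.......
.#####.
######.
######.
###....
###....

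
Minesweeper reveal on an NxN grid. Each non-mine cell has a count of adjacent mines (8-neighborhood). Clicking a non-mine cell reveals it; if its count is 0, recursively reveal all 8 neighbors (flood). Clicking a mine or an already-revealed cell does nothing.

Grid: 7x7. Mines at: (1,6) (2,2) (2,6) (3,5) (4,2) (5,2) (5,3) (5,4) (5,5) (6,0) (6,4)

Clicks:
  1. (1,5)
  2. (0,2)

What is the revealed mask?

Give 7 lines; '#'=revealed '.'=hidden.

Answer: ######.
######.
##.###.
##.....
##.....
##.....
.......

Derivation:
Click 1 (1,5) count=2: revealed 1 new [(1,5)] -> total=1
Click 2 (0,2) count=0: revealed 22 new [(0,0) (0,1) (0,2) (0,3) (0,4) (0,5) (1,0) (1,1) (1,2) (1,3) (1,4) (2,0) (2,1) (2,3) (2,4) (2,5) (3,0) (3,1) (4,0) (4,1) (5,0) (5,1)] -> total=23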